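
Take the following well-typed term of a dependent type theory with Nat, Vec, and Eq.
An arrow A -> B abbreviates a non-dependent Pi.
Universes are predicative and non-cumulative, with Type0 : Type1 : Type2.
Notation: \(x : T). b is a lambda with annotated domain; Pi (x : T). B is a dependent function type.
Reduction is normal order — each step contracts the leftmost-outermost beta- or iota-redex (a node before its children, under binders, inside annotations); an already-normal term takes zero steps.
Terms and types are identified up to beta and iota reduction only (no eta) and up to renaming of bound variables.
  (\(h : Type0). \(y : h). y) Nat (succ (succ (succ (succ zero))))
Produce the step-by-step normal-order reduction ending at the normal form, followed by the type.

reduction (normal order):
  (\(h : Type0). \(y : h). y) Nat (succ (succ (succ (succ zero))))
  ~> (\(h : Nat). h) (succ (succ (succ (succ zero))))
  ~> succ (succ (succ (succ zero)))
the term's type:
  Nat


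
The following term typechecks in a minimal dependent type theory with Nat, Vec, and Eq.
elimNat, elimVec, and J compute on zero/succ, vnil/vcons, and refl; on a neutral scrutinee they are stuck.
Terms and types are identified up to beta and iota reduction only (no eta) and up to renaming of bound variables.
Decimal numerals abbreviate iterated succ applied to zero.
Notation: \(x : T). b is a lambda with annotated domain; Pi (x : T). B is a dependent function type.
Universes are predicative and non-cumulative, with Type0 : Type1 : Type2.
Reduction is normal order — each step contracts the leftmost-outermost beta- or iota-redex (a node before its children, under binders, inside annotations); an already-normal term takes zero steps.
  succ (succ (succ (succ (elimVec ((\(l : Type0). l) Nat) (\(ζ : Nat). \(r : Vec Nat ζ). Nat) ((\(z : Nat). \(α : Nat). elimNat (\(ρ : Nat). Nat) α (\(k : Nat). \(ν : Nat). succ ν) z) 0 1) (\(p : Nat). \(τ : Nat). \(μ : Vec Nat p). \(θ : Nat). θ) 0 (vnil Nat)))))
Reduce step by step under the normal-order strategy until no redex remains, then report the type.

reduction (normal order):
  succ (succ (succ (succ (elimVec ((\(l : Type0). l) Nat) (\(ζ : Nat). \(r : Vec Nat ζ). Nat) ((\(z : Nat). \(α : Nat). elimNat (\(ρ : Nat). Nat) α (\(k : Nat). \(ν : Nat). succ ν) z) 0 1) (\(p : Nat). \(τ : Nat). \(μ : Vec Nat p). \(θ : Nat). θ) 0 (vnil Nat)))))
  ~> succ (succ (succ (succ ((\(l : Nat). \(ζ : Nat). elimNat (\(r : Nat). Nat) ζ (\(z : Nat). \(α : Nat). succ α) l) 0 1))))
  ~> succ (succ (succ (succ ((\(l : Nat). elimNat (\(ζ : Nat). Nat) l (\(r : Nat). \(z : Nat). succ z) 0) 1))))
  ~> succ (succ (succ (succ (elimNat (\(l : Nat). Nat) 1 (\(ζ : Nat). \(r : Nat). succ r) 0))))
  ~> 5
type:
  Nat


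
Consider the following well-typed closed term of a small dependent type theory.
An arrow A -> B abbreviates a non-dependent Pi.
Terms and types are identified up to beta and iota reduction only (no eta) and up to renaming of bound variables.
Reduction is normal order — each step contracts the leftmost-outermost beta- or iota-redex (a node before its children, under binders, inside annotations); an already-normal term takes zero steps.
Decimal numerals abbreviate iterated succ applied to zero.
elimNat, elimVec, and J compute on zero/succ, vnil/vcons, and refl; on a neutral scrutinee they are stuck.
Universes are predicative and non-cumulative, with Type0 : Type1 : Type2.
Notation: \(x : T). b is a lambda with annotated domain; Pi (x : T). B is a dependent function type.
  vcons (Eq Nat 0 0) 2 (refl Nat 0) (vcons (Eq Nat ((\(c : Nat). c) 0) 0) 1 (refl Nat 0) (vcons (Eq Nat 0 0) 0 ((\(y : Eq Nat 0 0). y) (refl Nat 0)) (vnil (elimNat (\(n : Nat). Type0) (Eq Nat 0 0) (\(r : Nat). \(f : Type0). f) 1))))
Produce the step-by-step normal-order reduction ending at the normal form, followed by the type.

normal-order reduction:
  vcons (Eq Nat 0 0) 2 (refl Nat 0) (vcons (Eq Nat ((\(c : Nat). c) 0) 0) 1 (refl Nat 0) (vcons (Eq Nat 0 0) 0 ((\(y : Eq Nat 0 0). y) (refl Nat 0)) (vnil (elimNat (\(n : Nat). Type0) (Eq Nat 0 0) (\(r : Nat). \(f : Type0). f) 1))))
  ~> vcons (Eq Nat 0 0) 2 (refl Nat 0) (vcons (Eq Nat 0 0) 1 (refl Nat 0) (vcons (Eq Nat 0 0) 0 ((\(c : Eq Nat 0 0). c) (refl Nat 0)) (vnil (elimNat (\(y : Nat). Type0) (Eq Nat 0 0) (\(n : Nat). \(r : Type0). r) 1))))
  ~> vcons (Eq Nat 0 0) 2 (refl Nat 0) (vcons (Eq Nat 0 0) 1 (refl Nat 0) (vcons (Eq Nat 0 0) 0 (refl Nat 0) (vnil (elimNat (\(c : Nat). Type0) (Eq Nat 0 0) (\(y : Nat). \(n : Type0). n) 1))))
  ~> vcons (Eq Nat 0 0) 2 (refl Nat 0) (vcons (Eq Nat 0 0) 1 (refl Nat 0) (vcons (Eq Nat 0 0) 0 (refl Nat 0) (vnil ((\(c : Nat). \(y : Type0). y) 0 (elimNat (\(n : Nat). Type0) (Eq Nat 0 0) (\(r : Nat). \(f : Type0). f) 0)))))
  ~> vcons (Eq Nat 0 0) 2 (refl Nat 0) (vcons (Eq Nat 0 0) 1 (refl Nat 0) (vcons (Eq Nat 0 0) 0 (refl Nat 0) (vnil ((\(c : Type0). c) (elimNat (\(y : Nat). Type0) (Eq Nat 0 0) (\(n : Nat). \(r : Type0). r) 0)))))
  ~> vcons (Eq Nat 0 0) 2 (refl Nat 0) (vcons (Eq Nat 0 0) 1 (refl Nat 0) (vcons (Eq Nat 0 0) 0 (refl Nat 0) (vnil (elimNat (\(c : Nat). Type0) (Eq Nat 0 0) (\(y : Nat). \(n : Type0). n) 0))))
  ~> vcons (Eq Nat 0 0) 2 (refl Nat 0) (vcons (Eq Nat 0 0) 1 (refl Nat 0) (vcons (Eq Nat 0 0) 0 (refl Nat 0) (vnil (Eq Nat 0 0))))
the term's type:
  Vec (Eq Nat 0 0) 3


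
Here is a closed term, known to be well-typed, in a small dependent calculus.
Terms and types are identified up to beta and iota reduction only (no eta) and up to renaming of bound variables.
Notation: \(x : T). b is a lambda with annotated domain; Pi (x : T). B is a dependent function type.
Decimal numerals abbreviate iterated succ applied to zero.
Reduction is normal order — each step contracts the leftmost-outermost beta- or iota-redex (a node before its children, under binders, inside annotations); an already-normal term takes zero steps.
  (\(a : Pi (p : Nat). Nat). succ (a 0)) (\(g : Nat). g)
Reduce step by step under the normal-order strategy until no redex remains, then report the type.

normal-order reduction sequence:
  (\(a : Pi (p : Nat). Nat). succ (a 0)) (\(g : Nat). g)
  ~> succ ((\(a : Nat). a) 0)
  ~> 1
the term's type:
  Nat


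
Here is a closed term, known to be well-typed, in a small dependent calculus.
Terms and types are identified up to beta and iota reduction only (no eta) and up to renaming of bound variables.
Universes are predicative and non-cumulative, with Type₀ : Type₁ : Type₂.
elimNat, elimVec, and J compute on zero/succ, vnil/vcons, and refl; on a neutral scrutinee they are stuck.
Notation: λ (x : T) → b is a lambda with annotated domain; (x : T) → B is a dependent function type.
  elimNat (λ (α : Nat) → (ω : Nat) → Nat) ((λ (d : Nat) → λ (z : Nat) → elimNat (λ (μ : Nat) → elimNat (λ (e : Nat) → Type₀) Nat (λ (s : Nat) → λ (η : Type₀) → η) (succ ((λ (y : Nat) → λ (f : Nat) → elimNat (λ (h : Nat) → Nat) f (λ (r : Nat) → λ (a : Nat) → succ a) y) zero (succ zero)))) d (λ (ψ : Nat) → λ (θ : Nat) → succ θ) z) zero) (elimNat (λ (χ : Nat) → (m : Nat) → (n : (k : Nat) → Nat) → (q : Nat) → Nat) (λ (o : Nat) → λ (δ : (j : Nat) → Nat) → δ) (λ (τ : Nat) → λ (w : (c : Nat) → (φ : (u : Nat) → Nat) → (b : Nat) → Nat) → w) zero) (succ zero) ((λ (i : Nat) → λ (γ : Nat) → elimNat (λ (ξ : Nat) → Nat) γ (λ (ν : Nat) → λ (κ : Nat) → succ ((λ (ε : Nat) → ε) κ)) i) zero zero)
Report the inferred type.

type:
  Nat


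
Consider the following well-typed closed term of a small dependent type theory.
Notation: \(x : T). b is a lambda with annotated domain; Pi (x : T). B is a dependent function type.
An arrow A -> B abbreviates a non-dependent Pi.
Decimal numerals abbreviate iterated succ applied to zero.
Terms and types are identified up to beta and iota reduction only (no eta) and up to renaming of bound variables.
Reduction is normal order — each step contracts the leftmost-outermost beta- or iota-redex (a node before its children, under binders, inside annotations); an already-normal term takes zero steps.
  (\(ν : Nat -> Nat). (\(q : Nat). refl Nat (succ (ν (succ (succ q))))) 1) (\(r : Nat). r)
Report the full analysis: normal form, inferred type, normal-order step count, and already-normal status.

reduced normal form:
  refl Nat 4
inferred type:
  Eq Nat 4 4
normal-order step count: 3
term was already normal: no
first contracted redex: a beta-redex


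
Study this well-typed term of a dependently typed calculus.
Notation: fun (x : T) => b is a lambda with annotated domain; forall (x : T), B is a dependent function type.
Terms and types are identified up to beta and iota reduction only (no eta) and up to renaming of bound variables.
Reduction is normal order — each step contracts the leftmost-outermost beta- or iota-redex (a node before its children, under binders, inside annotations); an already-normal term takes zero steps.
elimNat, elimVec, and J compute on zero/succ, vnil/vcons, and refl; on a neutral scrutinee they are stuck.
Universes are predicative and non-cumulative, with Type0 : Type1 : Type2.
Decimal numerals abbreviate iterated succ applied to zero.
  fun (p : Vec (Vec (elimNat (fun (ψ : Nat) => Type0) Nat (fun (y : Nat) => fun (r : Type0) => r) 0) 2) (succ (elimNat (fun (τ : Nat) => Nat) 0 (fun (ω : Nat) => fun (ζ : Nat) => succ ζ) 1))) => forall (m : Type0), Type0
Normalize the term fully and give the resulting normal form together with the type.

normal form:
  fun (p : Vec (Vec Nat 2) 2) => forall (ψ : Type0), Type0
inferred type:
  forall (p : Vec (Vec Nat 2) 2), Type1
observation: reduction starts at an elimNat iota-redex, and 5 normal-order steps reach the normal form.


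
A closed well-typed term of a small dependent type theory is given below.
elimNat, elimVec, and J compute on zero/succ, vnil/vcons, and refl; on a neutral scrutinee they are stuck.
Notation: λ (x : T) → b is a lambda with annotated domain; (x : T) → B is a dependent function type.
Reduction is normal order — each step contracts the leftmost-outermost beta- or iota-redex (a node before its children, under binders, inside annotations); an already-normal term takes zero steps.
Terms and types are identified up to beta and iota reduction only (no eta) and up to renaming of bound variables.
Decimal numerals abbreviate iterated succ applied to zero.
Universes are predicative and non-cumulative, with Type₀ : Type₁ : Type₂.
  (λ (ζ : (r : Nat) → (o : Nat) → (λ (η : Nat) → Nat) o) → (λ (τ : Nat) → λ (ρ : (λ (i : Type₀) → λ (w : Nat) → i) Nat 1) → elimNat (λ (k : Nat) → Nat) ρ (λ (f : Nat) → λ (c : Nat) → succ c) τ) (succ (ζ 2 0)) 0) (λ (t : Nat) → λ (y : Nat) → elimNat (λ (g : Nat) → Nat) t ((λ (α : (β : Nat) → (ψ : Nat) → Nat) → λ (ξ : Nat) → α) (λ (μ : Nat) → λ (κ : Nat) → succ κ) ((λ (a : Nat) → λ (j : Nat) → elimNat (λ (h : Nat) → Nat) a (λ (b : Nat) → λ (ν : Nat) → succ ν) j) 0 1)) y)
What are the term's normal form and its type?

reduced normal form:
  3
type:
  Nat
observation: contracting a beta-redex first, the term normalizes in 16 steps.


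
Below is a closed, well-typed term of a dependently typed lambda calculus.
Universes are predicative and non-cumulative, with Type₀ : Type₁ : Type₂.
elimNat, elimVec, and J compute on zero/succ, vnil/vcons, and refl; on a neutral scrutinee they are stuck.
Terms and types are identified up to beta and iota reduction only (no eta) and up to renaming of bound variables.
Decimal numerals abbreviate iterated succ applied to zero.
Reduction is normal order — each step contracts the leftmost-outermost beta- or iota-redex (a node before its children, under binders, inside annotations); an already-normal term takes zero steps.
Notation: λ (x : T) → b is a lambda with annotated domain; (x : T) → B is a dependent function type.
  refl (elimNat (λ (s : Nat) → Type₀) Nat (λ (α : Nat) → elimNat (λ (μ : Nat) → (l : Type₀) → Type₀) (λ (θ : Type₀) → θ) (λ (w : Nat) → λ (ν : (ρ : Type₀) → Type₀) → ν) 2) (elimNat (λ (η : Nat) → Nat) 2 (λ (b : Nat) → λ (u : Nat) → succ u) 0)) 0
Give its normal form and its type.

normal form:
  refl Nat 0
type:
  Eq Nat 0 0
observation: reduction starts at an elimNat iota-redex, and 15 normal-order steps reach the normal form.


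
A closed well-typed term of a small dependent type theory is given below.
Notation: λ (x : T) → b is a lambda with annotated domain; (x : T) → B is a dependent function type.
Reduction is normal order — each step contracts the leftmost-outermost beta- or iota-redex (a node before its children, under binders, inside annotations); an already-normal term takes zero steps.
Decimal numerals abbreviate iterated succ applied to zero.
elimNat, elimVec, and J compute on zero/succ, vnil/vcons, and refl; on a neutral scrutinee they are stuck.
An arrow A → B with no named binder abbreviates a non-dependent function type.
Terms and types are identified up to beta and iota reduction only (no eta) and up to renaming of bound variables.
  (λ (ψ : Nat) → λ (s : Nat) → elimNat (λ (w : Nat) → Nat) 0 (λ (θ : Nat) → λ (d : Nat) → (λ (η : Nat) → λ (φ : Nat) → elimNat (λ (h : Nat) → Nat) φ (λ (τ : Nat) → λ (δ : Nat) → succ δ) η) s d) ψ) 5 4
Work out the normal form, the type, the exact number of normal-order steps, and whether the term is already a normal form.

normal form:
  20
type:
  Nat
reduction steps (normal order): 93
started in normal form: no
first contracted redex: a beta-redex


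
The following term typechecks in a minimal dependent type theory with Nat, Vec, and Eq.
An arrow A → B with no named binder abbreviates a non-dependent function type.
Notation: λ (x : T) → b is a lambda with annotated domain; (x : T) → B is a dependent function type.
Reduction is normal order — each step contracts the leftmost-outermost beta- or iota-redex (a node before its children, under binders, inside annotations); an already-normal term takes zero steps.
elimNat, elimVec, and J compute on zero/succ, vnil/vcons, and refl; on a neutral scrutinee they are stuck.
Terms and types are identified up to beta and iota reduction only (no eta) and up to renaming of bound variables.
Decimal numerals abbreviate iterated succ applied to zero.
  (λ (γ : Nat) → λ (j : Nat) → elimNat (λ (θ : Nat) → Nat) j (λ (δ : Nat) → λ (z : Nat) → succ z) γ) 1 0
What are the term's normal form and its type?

resulting normal form:
  1
type:
  Nat
observation: 6 normal-order steps normalize the term, beginning with a beta-redex.


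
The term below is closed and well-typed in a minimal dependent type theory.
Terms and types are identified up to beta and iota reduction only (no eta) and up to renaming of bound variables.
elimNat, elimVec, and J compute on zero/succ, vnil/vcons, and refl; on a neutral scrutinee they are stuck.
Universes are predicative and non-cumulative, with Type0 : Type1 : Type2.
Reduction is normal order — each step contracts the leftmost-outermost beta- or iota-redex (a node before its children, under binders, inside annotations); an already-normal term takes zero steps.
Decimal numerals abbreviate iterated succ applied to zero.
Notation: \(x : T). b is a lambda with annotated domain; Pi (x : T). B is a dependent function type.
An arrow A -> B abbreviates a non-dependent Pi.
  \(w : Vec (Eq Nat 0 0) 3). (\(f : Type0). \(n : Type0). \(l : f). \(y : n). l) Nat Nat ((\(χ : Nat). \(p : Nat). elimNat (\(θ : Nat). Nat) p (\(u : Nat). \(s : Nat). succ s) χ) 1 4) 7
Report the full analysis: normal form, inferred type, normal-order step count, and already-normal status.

resulting normal form:
  \(w : Vec (Eq Nat 0 0) 3). 5
type:
  Vec (Eq Nat 0 0) 3 -> Nat
reduction steps (normal order): 10
already normal: no
first redex: a beta-redex


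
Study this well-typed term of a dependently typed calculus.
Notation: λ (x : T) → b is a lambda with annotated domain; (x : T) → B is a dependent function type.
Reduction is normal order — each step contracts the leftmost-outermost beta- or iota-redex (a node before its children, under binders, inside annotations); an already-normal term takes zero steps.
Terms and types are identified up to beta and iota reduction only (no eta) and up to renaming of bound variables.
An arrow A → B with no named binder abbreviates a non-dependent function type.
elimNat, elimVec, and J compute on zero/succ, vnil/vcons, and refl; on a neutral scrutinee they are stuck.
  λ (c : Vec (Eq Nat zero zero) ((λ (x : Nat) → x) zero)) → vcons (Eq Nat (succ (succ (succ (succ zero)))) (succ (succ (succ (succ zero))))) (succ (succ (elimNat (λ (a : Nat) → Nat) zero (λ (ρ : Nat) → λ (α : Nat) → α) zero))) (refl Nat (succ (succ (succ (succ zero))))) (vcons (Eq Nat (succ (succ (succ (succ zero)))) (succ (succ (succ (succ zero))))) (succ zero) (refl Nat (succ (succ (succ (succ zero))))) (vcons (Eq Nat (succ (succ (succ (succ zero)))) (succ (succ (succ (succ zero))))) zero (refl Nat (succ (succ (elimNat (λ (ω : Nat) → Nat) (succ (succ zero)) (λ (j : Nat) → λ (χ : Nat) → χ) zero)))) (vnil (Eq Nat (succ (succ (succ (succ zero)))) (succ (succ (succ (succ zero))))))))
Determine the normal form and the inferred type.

normal form:
  λ (c : Vec (Eq Nat zero zero) zero) → vcons (Eq Nat (succ (succ (succ (succ zero)))) (succ (succ (succ (succ zero))))) (succ (succ zero)) (refl Nat (succ (succ (succ (succ zero))))) (vcons (Eq Nat (succ (succ (succ (succ zero)))) (succ (succ (succ (succ zero))))) (succ zero) (refl Nat (succ (succ (succ (succ zero))))) (vcons (Eq Nat (succ (succ (succ (succ zero)))) (succ (succ (succ (succ zero))))) zero (refl Nat (succ (succ (succ (succ zero))))) (vnil (Eq Nat (succ (succ (succ (succ zero)))) (succ (succ (succ (succ zero))))))))
the term's type:
  Vec (Eq Nat zero zero) zero → Vec (Eq Nat (succ (succ (succ (succ zero)))) (succ (succ (succ (succ zero))))) (succ (succ (succ zero)))


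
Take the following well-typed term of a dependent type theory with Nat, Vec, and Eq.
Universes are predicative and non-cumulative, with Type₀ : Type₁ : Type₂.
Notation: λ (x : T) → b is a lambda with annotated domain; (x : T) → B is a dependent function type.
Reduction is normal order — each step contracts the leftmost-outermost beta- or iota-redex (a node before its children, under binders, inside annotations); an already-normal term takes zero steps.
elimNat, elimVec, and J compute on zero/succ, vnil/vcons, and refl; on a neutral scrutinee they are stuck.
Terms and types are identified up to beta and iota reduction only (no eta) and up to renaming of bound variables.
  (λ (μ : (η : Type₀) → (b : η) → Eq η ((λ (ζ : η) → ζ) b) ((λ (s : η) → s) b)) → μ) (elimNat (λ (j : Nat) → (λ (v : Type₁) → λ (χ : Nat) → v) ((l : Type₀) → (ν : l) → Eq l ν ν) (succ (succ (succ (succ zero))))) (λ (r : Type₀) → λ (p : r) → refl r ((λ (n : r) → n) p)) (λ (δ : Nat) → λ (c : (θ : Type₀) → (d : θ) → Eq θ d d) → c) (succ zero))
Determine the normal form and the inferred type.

normal form:
  λ (μ : Type₀) → λ (η : μ) → refl μ η
inferred type:
  (μ : Type₀) → (η : μ) → Eq μ η η
observation: 6 normal-order steps normalize the term, beginning with a beta-redex.


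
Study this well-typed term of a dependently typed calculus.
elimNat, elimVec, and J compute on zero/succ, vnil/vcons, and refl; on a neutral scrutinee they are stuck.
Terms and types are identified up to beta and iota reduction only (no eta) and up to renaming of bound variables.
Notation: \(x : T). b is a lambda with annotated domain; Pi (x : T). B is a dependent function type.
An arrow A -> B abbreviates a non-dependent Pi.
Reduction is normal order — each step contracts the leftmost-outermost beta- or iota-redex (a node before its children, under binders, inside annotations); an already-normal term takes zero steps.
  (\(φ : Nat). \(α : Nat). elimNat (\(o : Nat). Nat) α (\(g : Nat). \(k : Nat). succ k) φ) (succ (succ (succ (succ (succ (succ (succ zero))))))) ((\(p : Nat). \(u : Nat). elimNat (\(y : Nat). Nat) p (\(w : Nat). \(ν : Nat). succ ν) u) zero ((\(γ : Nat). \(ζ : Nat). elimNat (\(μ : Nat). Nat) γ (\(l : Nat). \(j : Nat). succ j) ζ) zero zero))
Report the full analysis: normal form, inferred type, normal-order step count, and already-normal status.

normal form:
  succ (succ (succ (succ (succ (succ (succ zero))))))
type:
  Nat
reduction steps (normal order): 30
term was already normal: no
first contracted redex: a beta-redex


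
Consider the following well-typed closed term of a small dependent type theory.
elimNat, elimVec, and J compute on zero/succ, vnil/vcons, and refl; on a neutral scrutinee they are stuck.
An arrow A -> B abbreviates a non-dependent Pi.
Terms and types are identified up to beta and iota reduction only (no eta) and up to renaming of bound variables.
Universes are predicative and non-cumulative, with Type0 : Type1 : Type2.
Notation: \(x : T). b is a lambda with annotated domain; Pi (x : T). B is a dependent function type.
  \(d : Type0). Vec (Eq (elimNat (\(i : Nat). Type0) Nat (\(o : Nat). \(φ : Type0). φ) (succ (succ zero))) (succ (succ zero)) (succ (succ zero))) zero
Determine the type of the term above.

the term's type:
  Type0 -> Type0


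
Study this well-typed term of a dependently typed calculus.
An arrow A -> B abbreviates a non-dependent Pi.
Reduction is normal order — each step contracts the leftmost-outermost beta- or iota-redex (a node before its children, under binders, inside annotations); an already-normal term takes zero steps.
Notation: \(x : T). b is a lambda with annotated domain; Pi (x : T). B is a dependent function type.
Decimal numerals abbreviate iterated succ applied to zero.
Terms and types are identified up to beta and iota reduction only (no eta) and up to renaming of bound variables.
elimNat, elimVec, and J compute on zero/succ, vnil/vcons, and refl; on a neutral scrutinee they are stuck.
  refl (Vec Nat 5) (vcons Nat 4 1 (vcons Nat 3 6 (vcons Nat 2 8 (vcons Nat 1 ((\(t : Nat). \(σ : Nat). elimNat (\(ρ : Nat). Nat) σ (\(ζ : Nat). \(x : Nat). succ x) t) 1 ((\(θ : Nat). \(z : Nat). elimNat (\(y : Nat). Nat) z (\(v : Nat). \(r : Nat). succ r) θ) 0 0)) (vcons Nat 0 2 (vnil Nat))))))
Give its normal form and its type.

normal form:
  refl (Vec Nat 5) (vcons Nat 4 1 (vcons Nat 3 6 (vcons Nat 2 8 (vcons Nat 1 1 (vcons Nat 0 2 (vnil Nat))))))
the term's type:
  Eq (Vec Nat 5) (vcons Nat 4 1 (vcons Nat 3 6 (vcons Nat 2 8 (vcons Nat 1 1 (vcons Nat 0 2 (vnil Nat)))))) (vcons Nat 4 1 (vcons Nat 3 6 (vcons Nat 2 8 (vcons Nat 1 1 (vcons Nat 0 2 (vnil Nat))))))
observation: normalization takes exactly 9 steps under the normal-order strategy.


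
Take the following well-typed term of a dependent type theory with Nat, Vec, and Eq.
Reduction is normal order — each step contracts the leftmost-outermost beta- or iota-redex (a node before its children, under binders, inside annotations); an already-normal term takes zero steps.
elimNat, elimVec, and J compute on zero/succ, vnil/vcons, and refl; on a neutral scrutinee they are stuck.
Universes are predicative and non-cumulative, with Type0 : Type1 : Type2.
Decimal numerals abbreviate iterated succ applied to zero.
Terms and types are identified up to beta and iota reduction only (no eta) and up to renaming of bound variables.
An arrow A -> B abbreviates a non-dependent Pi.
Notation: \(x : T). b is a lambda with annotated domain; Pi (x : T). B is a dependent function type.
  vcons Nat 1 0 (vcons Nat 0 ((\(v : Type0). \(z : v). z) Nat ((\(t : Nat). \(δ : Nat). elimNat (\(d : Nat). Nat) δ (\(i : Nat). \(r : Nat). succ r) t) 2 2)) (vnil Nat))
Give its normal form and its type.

resulting normal form:
  vcons Nat 1 0 (vcons Nat 0 4 (vnil Nat))
inferred type:
  Vec Nat 2


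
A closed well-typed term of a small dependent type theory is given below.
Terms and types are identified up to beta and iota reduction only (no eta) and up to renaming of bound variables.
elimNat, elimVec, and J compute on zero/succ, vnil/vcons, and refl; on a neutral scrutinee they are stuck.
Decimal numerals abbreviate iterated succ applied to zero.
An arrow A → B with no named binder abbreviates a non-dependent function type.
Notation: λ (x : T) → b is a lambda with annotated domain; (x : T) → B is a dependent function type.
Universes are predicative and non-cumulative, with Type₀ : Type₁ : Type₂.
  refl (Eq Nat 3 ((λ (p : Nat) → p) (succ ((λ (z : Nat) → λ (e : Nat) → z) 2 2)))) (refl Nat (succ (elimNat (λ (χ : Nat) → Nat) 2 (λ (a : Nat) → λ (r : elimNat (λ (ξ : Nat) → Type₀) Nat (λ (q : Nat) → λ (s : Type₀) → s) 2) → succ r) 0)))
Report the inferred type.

type:
  Eq (Eq Nat 3 3) (refl Nat 3) (refl Nat 3)


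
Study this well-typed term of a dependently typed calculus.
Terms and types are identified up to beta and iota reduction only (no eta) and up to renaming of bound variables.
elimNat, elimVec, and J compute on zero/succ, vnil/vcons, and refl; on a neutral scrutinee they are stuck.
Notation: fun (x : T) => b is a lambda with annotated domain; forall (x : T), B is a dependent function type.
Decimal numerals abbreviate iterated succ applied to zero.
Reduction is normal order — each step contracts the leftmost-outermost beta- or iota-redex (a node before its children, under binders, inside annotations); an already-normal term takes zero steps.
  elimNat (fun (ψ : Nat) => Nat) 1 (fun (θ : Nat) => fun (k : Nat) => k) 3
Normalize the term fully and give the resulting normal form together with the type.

normal form:
  1
type:
  Nat


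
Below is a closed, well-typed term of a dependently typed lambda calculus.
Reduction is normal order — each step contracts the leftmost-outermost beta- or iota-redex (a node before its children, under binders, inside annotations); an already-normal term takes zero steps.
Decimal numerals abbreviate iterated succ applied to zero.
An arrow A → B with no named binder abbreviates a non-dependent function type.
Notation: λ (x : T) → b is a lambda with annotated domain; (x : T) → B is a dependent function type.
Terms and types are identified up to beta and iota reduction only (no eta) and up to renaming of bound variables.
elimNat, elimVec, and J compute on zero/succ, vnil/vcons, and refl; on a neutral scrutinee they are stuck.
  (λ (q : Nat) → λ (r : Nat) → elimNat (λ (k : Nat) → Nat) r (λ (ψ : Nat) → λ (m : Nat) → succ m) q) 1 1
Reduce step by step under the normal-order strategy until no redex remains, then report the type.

normal-order reduction:
  (λ (q : Nat) → λ (r : Nat) → elimNat (λ (k : Nat) → Nat) r (λ (ψ : Nat) → λ (m : Nat) → succ m) q) 1 1
  ~> (λ (q : Nat) → elimNat (λ (r : Nat) → Nat) q (λ (k : Nat) → λ (ψ : Nat) → succ ψ) 1) 1
  ~> elimNat (λ (q : Nat) → Nat) 1 (λ (r : Nat) → λ (k : Nat) → succ k) 1
  ~> (λ (q : Nat) → λ (r : Nat) → succ r) 0 (elimNat (λ (k : Nat) → Nat) 1 (λ (ψ : Nat) → λ (m : Nat) → succ m) 0)
  ~> (λ (q : Nat) → succ q) (elimNat (λ (r : Nat) → Nat) 1 (λ (k : Nat) → λ (ψ : Nat) → succ ψ) 0)
  ~> succ (elimNat (λ (q : Nat) → Nat) 1 (λ (r : Nat) → λ (k : Nat) → succ k) 0)
  ~> 2
the term's type:
  Nat


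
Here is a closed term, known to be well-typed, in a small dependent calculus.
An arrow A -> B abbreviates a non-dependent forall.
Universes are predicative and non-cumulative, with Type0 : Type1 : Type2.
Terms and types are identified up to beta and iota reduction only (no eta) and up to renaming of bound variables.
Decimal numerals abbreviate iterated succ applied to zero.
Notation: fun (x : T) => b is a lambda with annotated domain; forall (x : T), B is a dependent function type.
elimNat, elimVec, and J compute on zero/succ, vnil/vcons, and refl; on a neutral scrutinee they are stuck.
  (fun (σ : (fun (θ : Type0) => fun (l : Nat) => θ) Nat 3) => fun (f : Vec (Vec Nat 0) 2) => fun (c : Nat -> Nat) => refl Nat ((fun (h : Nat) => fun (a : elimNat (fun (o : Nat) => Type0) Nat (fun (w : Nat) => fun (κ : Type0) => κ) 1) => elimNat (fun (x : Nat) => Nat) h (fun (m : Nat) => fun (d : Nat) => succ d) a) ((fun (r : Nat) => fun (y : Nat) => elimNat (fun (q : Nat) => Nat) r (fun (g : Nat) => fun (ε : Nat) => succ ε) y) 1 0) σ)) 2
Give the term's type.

type:
  Vec (Vec Nat 0) 2 -> (Nat -> Nat) -> Eq Nat 3 3


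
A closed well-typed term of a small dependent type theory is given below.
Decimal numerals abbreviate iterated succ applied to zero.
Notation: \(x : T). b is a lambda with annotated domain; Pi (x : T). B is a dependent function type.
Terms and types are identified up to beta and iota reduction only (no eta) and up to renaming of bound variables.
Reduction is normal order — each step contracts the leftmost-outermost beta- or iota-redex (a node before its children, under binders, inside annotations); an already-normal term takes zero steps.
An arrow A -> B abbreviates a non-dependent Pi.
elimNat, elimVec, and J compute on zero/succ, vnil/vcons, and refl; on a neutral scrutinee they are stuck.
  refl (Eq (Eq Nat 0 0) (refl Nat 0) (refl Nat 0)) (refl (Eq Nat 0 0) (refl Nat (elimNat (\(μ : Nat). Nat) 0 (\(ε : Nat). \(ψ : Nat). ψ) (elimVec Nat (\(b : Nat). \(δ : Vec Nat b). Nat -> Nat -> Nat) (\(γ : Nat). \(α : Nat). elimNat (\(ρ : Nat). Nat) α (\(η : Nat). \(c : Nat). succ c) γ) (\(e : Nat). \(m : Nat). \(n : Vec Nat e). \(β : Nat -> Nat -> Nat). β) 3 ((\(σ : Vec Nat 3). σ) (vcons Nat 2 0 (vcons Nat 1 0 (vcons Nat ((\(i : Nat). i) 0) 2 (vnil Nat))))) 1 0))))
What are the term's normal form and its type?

normal form:
  refl (Eq (Eq Nat 0 0) (refl Nat 0) (refl Nat 0)) (refl (Eq Nat 0 0) (refl Nat 0))
type:
  Eq (Eq (Eq Nat 0 0) (refl Nat 0) (refl Nat 0)) (refl (Eq Nat 0 0) (refl Nat 0)) (refl (Eq Nat 0 0) (refl Nat 0))
observation: 27 normal-order steps separate the term from its normal form.


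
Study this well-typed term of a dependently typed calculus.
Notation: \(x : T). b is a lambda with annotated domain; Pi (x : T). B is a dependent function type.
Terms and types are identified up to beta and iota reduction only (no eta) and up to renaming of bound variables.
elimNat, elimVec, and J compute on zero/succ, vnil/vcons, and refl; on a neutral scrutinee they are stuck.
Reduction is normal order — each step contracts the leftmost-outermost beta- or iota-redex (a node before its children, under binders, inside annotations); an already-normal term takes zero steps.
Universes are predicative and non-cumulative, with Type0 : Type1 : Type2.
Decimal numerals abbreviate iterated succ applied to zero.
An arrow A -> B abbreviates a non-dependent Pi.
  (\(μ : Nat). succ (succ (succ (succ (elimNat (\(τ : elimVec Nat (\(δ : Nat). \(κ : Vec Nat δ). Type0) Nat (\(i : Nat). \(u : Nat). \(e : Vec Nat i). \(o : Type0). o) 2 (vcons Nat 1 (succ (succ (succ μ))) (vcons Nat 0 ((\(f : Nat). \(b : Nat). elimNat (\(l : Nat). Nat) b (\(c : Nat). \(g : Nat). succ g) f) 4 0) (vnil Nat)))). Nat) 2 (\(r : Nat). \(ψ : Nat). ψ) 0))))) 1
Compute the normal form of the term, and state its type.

resulting normal form:
  6
inferred type:
  Nat
observation: normalization takes exactly 2 steps under the normal-order strategy.


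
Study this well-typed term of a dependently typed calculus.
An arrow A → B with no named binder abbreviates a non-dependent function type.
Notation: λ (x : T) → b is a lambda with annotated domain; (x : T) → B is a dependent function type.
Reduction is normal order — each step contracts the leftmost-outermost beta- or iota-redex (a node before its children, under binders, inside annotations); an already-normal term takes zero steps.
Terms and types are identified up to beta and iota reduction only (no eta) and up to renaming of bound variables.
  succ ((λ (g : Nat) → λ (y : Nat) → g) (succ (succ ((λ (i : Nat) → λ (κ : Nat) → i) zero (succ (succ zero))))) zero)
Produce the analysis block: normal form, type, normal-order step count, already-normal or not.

resulting normal form:
  succ (succ (succ zero))
inferred type:
  Nat
normal-order step count: 4
started in normal form: no
first contracted redex: a beta-redex


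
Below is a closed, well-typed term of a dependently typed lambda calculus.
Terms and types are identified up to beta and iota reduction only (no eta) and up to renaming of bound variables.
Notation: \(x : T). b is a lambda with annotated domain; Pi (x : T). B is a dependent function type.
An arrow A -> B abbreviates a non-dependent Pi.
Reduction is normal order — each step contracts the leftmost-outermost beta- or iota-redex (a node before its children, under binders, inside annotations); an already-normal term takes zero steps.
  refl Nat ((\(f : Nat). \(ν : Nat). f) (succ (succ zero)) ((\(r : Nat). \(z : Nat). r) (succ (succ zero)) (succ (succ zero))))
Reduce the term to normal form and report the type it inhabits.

reduced normal form:
  refl Nat (succ (succ zero))
type:
  Eq Nat (succ (succ zero)) (succ (succ zero))


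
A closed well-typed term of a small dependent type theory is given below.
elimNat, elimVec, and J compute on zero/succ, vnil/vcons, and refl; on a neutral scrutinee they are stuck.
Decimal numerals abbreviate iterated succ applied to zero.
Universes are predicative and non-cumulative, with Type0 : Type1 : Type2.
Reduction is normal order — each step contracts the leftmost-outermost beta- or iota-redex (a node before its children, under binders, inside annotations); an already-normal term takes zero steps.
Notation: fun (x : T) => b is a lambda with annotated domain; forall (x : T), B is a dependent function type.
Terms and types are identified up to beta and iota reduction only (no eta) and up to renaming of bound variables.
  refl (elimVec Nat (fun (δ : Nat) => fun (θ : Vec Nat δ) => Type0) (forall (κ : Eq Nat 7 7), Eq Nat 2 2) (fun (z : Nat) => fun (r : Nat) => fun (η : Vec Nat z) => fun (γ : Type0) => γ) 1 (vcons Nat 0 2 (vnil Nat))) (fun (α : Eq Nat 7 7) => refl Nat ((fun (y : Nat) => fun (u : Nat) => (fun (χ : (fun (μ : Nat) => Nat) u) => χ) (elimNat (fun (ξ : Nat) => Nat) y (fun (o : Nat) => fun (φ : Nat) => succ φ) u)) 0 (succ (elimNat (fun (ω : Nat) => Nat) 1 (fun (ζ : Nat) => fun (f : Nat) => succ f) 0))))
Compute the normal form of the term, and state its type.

reduced normal form:
  refl (forall (δ : Eq Nat 7 7), Eq Nat 2 2) (fun (θ : Eq Nat 7 7) => refl Nat 2)
the term's type:
  Eq (forall (δ : Eq Nat 7 7), Eq Nat 2 2) (fun (θ : Eq Nat 7 7) => refl Nat 2) (fun (κ : Eq Nat 7 7) => refl Nat 2)


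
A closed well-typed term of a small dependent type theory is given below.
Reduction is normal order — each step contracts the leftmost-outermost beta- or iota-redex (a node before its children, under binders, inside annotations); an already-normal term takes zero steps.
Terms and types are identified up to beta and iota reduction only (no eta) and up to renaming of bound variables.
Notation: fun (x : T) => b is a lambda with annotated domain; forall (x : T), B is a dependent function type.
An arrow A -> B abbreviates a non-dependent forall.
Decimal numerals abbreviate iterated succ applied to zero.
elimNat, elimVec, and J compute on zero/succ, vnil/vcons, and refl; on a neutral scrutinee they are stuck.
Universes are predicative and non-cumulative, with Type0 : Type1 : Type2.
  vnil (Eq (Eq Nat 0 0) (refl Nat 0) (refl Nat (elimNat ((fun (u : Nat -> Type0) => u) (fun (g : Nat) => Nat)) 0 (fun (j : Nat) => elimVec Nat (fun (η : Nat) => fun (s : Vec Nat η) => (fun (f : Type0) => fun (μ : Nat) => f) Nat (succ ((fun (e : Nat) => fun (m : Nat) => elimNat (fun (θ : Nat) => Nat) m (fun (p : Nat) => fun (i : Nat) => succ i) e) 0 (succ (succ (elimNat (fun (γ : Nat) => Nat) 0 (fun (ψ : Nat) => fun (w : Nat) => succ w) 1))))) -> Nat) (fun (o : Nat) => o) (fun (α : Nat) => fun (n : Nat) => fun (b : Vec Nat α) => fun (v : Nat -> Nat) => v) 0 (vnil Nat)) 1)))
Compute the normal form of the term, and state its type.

resulting normal form:
  vnil (Eq (Eq Nat 0 0) (refl Nat 0) (refl Nat 0))
inferred type:
  Vec (Eq (Eq Nat 0 0) (refl Nat 0) (refl Nat 0)) 0


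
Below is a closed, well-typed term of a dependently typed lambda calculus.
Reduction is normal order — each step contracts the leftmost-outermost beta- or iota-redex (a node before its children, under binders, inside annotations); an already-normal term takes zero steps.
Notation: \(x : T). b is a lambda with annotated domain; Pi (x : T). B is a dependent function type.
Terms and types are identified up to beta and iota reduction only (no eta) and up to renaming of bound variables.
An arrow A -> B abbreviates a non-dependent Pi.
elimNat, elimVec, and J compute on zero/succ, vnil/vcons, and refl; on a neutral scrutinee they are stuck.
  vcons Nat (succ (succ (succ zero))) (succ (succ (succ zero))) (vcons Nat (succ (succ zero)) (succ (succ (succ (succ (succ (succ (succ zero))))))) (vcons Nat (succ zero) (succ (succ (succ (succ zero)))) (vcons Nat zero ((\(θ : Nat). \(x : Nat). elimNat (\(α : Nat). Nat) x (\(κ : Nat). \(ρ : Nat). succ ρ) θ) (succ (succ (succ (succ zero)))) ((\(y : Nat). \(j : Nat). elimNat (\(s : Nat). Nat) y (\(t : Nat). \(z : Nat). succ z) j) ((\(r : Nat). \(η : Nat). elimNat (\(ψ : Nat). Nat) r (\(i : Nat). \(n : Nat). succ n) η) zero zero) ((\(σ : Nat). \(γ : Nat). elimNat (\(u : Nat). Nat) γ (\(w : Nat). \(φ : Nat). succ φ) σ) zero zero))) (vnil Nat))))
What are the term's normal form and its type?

reduced normal form:
  vcons Nat (succ (succ (succ zero))) (succ (succ (succ zero))) (vcons Nat (succ (succ zero)) (succ (succ (succ (succ (succ (succ (succ zero))))))) (vcons Nat (succ zero) (succ (succ (succ (succ zero)))) (vcons Nat zero (succ (succ (succ (succ zero)))) (vnil Nat))))
the term's type:
  Vec Nat (succ (succ (succ (succ zero))))


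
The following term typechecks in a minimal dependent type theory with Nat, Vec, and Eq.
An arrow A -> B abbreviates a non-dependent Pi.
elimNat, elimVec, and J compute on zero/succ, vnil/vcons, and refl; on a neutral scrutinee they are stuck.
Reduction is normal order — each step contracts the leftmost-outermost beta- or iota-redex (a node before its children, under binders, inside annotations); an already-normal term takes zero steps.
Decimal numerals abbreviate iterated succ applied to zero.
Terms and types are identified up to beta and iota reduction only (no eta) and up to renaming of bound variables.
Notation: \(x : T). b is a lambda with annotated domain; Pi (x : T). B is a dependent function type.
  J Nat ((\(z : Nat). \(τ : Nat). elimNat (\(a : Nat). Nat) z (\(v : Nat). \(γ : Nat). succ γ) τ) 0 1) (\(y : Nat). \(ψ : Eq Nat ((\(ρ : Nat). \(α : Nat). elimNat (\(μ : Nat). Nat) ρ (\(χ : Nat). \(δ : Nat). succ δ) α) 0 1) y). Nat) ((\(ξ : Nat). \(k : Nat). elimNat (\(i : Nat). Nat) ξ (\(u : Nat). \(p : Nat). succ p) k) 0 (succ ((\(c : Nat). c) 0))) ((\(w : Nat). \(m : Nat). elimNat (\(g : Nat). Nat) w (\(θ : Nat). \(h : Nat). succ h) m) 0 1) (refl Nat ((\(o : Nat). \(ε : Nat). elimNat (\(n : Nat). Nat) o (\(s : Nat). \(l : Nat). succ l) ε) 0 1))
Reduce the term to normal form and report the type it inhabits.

normal form:
  1
inferred type:
  Nat
observation: normalization takes exactly 8 steps under the normal-order strategy.


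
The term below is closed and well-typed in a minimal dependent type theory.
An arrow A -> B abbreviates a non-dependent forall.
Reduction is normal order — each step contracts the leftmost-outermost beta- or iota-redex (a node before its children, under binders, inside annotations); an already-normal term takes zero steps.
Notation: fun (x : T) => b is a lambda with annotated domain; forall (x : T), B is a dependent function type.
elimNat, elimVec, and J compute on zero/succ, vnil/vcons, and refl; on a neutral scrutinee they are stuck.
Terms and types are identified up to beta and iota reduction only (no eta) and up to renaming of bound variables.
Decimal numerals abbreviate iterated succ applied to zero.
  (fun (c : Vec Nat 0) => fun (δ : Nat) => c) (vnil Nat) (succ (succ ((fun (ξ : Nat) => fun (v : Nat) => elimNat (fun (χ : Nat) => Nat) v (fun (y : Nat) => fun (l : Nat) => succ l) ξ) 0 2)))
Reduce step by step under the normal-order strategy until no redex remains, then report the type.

reduction (normal order):
  (fun (c : Vec Nat 0) => fun (δ : Nat) => c) (vnil Nat) (succ (succ ((fun (ξ : Nat) => fun (v : Nat) => elimNat (fun (χ : Nat) => Nat) v (fun (y : Nat) => fun (l : Nat) => succ l) ξ) 0 2)))
  ~> (fun (c : Nat) => vnil Nat) (succ (succ ((fun (δ : Nat) => fun (ξ : Nat) => elimNat (fun (v : Nat) => Nat) ξ (fun (χ : Nat) => fun (y : Nat) => succ y) δ) 0 2)))
  ~> vnil Nat
inferred type:
  Vec Nat 0
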